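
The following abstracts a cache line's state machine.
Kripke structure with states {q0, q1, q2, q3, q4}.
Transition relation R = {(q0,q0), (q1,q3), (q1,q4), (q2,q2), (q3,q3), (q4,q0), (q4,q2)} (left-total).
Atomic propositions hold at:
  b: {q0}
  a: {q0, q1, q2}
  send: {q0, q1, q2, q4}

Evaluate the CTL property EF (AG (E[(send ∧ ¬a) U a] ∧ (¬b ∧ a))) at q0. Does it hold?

Sat(¬a) = {q3, q4}
Sat(send ∧ ¬a) = {q4}
E[(send ∧ ¬a) U a]: least fixpoint, start Z0 = Sat(a) = {q0, q1, q2}, add states in Sat(send ∧ ¬a) with some successor in Z. Z1 = {q0, q1, q2, q4}; fixed.
Sat(E[(send ∧ ¬a) U a]) = {q0, q1, q2, q4}
Sat(¬b) = {q1, q2, q3, q4}
Sat(¬b ∧ a) = {q1, q2}
Sat(E[(send ∧ ¬a) U a] ∧ (¬b ∧ a)) = {q1, q2}
AG (E[(send ∧ ¬a) U a] ∧ (¬b ∧ a)): greatest fixpoint, start Z0 = {q1, q2}, keep only states in Sat with every successor in Z. Z1 = {q2}; fixed.
Sat(AG (E[(send ∧ ¬a) U a] ∧ (¬b ∧ a))) = {q2}
EF (AG (E[(send ∧ ¬a) U a] ∧ (¬b ∧ a))): least fixpoint, start Z0 = {q2}, add states with some successor in Z. Z1 = {q2, q4}; Z2 = {q1, q2, q4}; fixed.
Sat(EF (AG (E[(send ∧ ¬a) U a] ∧ (¬b ∧ a)))) = {q1, q2, q4}
q0 ∉ Sat(EF (AG (E[(send ∧ ¬a) U a] ∧ (¬b ∧ a)))) = {q1, q2, q4}, so the formula does not hold at q0.

No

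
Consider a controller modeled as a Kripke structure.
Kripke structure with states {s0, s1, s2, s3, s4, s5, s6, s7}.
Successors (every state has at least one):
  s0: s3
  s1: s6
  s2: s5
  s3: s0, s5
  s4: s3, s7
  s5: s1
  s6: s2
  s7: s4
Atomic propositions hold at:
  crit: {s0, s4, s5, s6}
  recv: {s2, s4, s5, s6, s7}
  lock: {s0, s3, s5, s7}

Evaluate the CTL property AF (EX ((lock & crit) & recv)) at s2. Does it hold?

Sat(lock & crit) = {s0, s5}
Sat((lock & crit) & recv) = {s5}
Sat(EX ((lock & crit) & recv)) = {s : some successor in {s5}} = {s2, s3}
AF (EX ((lock & crit) & recv)): least fixpoint, start Z0 = {s2, s3}, add states with every successor in Z. Z1 = {s0, s2, s3, s6}; Z2 = {s0, s1, s2, s3, s6}; Z3 = {s0, s1, s2, s3, s5, s6}; fixed.
Sat(AF (EX ((lock & crit) & recv))) = {s0, s1, s2, s3, s5, s6}
s2 ∈ Sat(AF (EX ((lock & crit) & recv))) = {s0, s1, s2, s3, s5, s6}, so the formula holds at s2.

Yes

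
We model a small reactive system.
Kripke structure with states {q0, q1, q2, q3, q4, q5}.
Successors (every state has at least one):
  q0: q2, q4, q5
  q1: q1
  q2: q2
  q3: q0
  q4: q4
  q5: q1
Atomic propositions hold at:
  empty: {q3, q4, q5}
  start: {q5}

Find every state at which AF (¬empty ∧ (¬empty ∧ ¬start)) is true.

{q0, q1, q2, q3, q5}

Sat(¬empty) = {q0, q1, q2}
Sat(¬start) = {q0, q1, q2, q3, q4}
Sat(¬empty ∧ ¬start) = {q0, q1, q2}
Sat(¬empty ∧ (¬empty ∧ ¬start)) = {q0, q1, q2}
AF (¬empty ∧ (¬empty ∧ ¬start)): least fixpoint, start Z0 = {q0, q1, q2}, add states with every successor in Z. Z1 = {q0, q1, q2, q3, q5}; fixed.
Sat(AF (¬empty ∧ (¬empty ∧ ¬start))) = {q0, q1, q2, q3, q5}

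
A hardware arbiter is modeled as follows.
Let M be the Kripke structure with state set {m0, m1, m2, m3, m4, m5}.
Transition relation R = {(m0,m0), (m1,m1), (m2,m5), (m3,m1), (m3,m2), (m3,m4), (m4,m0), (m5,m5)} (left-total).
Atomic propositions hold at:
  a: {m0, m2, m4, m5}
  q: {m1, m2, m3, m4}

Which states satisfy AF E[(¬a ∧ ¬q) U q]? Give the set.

{m1, m2, m3, m4}

Sat(¬a) = {m1, m3}
Sat(¬q) = {m0, m5}
Sat(¬a ∧ ¬q) = ∅
E[(¬a ∧ ¬q) U q]: least fixpoint, start Z0 = Sat(q) = {m1, m2, m3, m4}, add states in Sat(¬a ∧ ¬q) with some successor in Z. Already a fixed point.
Sat(E[(¬a ∧ ¬q) U q]) = {m1, m2, m3, m4}
AF E[(¬a ∧ ¬q) U q]: least fixpoint, start Z0 = {m1, m2, m3, m4}, add states with every successor in Z. Already a fixed point.
Sat(AF E[(¬a ∧ ¬q) U q]) = {m1, m2, m3, m4}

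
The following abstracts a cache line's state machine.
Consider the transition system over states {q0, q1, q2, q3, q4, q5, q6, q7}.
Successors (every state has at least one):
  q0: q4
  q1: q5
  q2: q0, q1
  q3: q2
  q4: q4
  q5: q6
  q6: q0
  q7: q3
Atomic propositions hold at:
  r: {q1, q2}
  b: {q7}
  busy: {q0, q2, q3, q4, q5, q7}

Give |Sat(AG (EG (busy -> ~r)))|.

5

Sat(~r) = {q0, q3, q4, q5, q6, q7}
Sat(busy -> ~r) = {q0, q1, q3, q4, q5, q6, q7}
EG (busy -> ~r): greatest fixpoint, start Z0 = {q0, q1, q3, q4, q5, q6, q7}, keep only states in Sat with some successor in Z. Z1 = {q0, q1, q4, q5, q6, q7}; Z2 = {q0, q1, q4, q5, q6}; fixed.
Sat(EG (busy -> ~r)) = {q0, q1, q4, q5, q6}
AG (EG (busy -> ~r)): greatest fixpoint, start Z0 = {q0, q1, q4, q5, q6}, keep only states in Sat with every successor in Z. Already a fixed point.
Sat(AG (EG (busy -> ~r))) = {q0, q1, q4, q5, q6}
|Sat(AG (EG (busy -> ~r)))| = |{q0, q1, q4, q5, q6}| = 5.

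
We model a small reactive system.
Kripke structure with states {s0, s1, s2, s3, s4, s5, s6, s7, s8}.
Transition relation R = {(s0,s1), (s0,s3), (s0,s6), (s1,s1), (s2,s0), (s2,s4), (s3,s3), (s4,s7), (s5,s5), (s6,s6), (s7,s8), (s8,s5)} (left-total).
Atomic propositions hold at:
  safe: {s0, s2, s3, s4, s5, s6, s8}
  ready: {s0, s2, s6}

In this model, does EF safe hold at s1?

No

EF safe: least fixpoint, start Z0 = {s0, s2, s3, s4, s5, s6, s8}, add states with some successor in Z. Z1 = {s0, s2, s3, s4, s5, s6, s7, s8}; fixed.
Sat(EF safe) = {s0, s2, s3, s4, s5, s6, s7, s8}
s1 ∉ Sat(EF safe) = {s0, s2, s3, s4, s5, s6, s7, s8}, so the formula does not hold at s1.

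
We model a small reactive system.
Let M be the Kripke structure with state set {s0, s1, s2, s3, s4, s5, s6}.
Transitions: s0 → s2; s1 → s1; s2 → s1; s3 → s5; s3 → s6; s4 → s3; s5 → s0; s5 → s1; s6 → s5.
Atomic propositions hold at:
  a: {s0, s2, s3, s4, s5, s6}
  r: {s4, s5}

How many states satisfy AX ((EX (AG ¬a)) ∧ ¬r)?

3

Sat(¬a) = {s1}
AG ¬a: greatest fixpoint, start Z0 = {s1}, keep only states in Sat with every successor in Z. Already a fixed point.
Sat(AG ¬a) = {s1}
Sat(EX (AG ¬a)) = {s : some successor in {s1}} = {s1, s2, s5}
Sat(¬r) = {s0, s1, s2, s3, s6}
Sat((EX (AG ¬a)) ∧ ¬r) = {s1, s2}
Sat(AX ((EX (AG ¬a)) ∧ ¬r)) = {s : every successor in {s1, s2}} = {s0, s1, s2}
|Sat(AX ((EX (AG ¬a)) ∧ ¬r))| = |{s0, s1, s2}| = 3.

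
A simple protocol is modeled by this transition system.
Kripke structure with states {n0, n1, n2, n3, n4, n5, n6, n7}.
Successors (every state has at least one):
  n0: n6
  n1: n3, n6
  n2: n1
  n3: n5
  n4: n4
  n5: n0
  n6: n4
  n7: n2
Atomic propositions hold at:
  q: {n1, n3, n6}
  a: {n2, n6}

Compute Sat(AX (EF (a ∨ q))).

Sat(a ∨ q) = {n1, n2, n3, n6}
EF (a ∨ q): least fixpoint, start Z0 = {n1, n2, n3, n6}, add states with some successor in Z. Z1 = {n0, n1, n2, n3, n6, n7}; Z2 = {n0, n1, n2, n3, n5, n6, n7}; fixed.
Sat(EF (a ∨ q)) = {n0, n1, n2, n3, n5, n6, n7}
Sat(AX (EF (a ∨ q))) = {s : every successor in {n0, n1, n2, n3, n5, n6, n7}} = {n0, n1, n2, n3, n5, n7}

{n0, n1, n2, n3, n5, n7}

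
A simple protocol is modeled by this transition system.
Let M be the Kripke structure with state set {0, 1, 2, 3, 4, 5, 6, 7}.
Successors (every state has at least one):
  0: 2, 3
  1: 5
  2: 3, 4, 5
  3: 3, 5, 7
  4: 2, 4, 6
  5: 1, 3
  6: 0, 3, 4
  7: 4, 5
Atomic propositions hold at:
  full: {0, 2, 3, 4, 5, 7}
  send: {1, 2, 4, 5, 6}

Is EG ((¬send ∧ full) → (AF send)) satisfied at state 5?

Yes

Sat(¬send) = {0, 3, 7}
Sat(¬send ∧ full) = {0, 3, 7}
AF send: least fixpoint, start Z0 = {1, 2, 4, 5, 6}, add states with every successor in Z. Z1 = {1, 2, 4, 5, 6, 7}; fixed.
Sat(AF send) = {1, 2, 4, 5, 6, 7}
Sat((¬send ∧ full) → (AF send)) = {1, 2, 4, 5, 6, 7}
EG ((¬send ∧ full) → (AF send)): greatest fixpoint, start Z0 = {1, 2, 4, 5, 6, 7}, keep only states in Sat with some successor in Z. Already a fixed point.
Sat(EG ((¬send ∧ full) → (AF send))) = {1, 2, 4, 5, 6, 7}
5 ∈ Sat(EG ((¬send ∧ full) → (AF send))) = {1, 2, 4, 5, 6, 7}, so the formula holds at 5.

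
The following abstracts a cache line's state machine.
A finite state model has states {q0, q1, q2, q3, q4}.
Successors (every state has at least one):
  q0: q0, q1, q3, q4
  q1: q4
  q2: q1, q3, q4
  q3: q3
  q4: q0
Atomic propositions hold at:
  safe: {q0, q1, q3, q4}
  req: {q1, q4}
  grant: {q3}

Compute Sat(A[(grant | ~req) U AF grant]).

{q3}

Sat(~req) = {q0, q2, q3}
Sat(grant | ~req) = {q0, q2, q3}
AF grant: least fixpoint, start Z0 = {q3}, add states with every successor in Z. Already a fixed point.
Sat(AF grant) = {q3}
A[(grant | ~req) U AF grant]: least fixpoint, start Z0 = Sat(AF grant) = {q3}, add states in Sat(grant | ~req) with every successor in Z. Already a fixed point.
Sat(A[(grant | ~req) U AF grant]) = {q3}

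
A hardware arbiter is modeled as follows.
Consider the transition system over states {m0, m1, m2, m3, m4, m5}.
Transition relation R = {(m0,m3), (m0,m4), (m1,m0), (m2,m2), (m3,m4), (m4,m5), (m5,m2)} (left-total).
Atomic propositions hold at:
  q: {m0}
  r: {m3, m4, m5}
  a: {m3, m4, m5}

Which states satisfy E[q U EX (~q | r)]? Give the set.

{m0, m2, m3, m4, m5}

Sat(~q) = {m1, m2, m3, m4, m5}
Sat(~q | r) = {m1, m2, m3, m4, m5}
Sat(EX (~q | r)) = {s : some successor in {m1, m2, m3, m4, m5}} = {m0, m2, m3, m4, m5}
E[q U EX (~q | r)]: least fixpoint, start Z0 = Sat(EX (~q | r)) = {m0, m2, m3, m4, m5}, add states in Sat(q) with some successor in Z. Already a fixed point.
Sat(E[q U EX (~q | r)]) = {m0, m2, m3, m4, m5}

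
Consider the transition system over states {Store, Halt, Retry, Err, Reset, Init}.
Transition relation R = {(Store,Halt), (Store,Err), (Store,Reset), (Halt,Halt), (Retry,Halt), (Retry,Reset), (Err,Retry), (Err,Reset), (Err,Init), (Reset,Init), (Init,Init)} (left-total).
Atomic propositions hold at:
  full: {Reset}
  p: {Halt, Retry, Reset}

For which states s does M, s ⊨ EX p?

{Store, Halt, Retry, Err}

Sat(EX p) = {s : some successor in {Halt, Retry, Reset}} = {Store, Halt, Retry, Err}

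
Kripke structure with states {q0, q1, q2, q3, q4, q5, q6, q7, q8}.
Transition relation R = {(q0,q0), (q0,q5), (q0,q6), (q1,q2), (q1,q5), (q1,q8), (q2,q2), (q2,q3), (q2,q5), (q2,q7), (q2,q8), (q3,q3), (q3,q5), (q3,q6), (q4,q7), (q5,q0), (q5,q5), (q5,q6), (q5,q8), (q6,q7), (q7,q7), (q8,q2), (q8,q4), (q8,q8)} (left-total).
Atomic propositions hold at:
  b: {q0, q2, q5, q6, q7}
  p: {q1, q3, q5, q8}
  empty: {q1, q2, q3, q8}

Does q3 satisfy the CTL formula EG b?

No

EG b: greatest fixpoint, start Z0 = {q0, q2, q5, q6, q7}, keep only states in Sat with some successor in Z. Already a fixed point.
Sat(EG b) = {q0, q2, q5, q6, q7}
q3 ∉ Sat(EG b) = {q0, q2, q5, q6, q7}, so the formula does not hold at q3.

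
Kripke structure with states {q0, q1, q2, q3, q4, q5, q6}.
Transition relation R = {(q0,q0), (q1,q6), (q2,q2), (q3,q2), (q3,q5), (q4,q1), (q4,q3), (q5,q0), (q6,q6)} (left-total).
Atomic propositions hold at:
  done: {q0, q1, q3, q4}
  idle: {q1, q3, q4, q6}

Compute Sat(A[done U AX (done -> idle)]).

Sat(done -> idle) = {q1, q2, q3, q4, q5, q6}
Sat(AX (done -> idle)) = {s : every successor in {q1, q2, q3, q4, q5, q6}} = {q1, q2, q3, q4, q6}
A[done U AX (done -> idle)]: least fixpoint, start Z0 = Sat(AX (done -> idle)) = {q1, q2, q3, q4, q6}, add states in Sat(done) with every successor in Z. Already a fixed point.
Sat(A[done U AX (done -> idle)]) = {q1, q2, q3, q4, q6}

{q1, q2, q3, q4, q6}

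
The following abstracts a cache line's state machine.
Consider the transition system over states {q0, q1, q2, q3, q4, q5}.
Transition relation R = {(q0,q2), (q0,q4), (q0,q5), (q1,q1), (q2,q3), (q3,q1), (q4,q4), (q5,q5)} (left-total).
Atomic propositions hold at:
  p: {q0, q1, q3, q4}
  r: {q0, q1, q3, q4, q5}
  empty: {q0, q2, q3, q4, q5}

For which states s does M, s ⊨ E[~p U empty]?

Sat(~p) = {q2, q5}
E[~p U empty]: least fixpoint, start Z0 = Sat(empty) = {q0, q2, q3, q4, q5}, add states in Sat(~p) with some successor in Z. Already a fixed point.
Sat(E[~p U empty]) = {q0, q2, q3, q4, q5}

{q0, q2, q3, q4, q5}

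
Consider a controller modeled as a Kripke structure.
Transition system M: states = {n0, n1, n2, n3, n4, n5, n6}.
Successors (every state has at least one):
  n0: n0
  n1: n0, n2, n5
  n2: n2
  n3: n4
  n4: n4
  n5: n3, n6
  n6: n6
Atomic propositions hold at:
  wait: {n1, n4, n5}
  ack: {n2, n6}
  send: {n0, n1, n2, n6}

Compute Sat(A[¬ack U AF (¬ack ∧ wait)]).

{n1, n3, n4, n5}

Sat(¬ack) = {n0, n1, n3, n4, n5}
Sat(¬ack ∧ wait) = {n1, n4, n5}
AF (¬ack ∧ wait): least fixpoint, start Z0 = {n1, n4, n5}, add states with every successor in Z. Z1 = {n1, n3, n4, n5}; fixed.
Sat(AF (¬ack ∧ wait)) = {n1, n3, n4, n5}
A[¬ack U AF (¬ack ∧ wait)]: least fixpoint, start Z0 = Sat(AF (¬ack ∧ wait)) = {n1, n3, n4, n5}, add states in Sat(¬ack) with every successor in Z. Already a fixed point.
Sat(A[¬ack U AF (¬ack ∧ wait)]) = {n1, n3, n4, n5}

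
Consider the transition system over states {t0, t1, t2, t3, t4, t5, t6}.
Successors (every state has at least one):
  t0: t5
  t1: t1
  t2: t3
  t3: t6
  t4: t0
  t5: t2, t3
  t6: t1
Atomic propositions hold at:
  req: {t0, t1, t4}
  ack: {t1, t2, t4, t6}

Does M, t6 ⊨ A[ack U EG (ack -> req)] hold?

Yes

Sat(ack -> req) = {t0, t1, t3, t4, t5}
EG (ack -> req): greatest fixpoint, start Z0 = {t0, t1, t3, t4, t5}, keep only states in Sat with some successor in Z. Z1 = {t0, t1, t4, t5}; Z2 = {t0, t1, t4}; Z3 = {t1, t4}; Z4 = {t1}; fixed.
Sat(EG (ack -> req)) = {t1}
A[ack U EG (ack -> req)]: least fixpoint, start Z0 = Sat(EG (ack -> req)) = {t1}, add states in Sat(ack) with every successor in Z. Z1 = {t1, t6}; fixed.
Sat(A[ack U EG (ack -> req)]) = {t1, t6}
t6 ∈ Sat(A[ack U EG (ack -> req)]) = {t1, t6}, so the formula holds at t6.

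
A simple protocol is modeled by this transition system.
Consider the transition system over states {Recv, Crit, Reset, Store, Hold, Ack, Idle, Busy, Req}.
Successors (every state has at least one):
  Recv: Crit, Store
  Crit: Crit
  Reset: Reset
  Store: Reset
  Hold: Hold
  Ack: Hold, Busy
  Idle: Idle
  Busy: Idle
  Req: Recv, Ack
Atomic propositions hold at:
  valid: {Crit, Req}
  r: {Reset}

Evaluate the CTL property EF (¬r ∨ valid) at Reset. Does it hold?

No

Sat(¬r) = {Recv, Crit, Store, Hold, Ack, Idle, Busy, Req}
Sat(¬r ∨ valid) = {Recv, Crit, Store, Hold, Ack, Idle, Busy, Req}
EF (¬r ∨ valid): least fixpoint, start Z0 = {Recv, Crit, Store, Hold, Ack, Idle, Busy, Req}, add states with some successor in Z. Already a fixed point.
Sat(EF (¬r ∨ valid)) = {Recv, Crit, Store, Hold, Ack, Idle, Busy, Req}
Reset ∉ Sat(EF (¬r ∨ valid)) = {Recv, Crit, Store, Hold, Ack, Idle, Busy, Req}, so the formula does not hold at Reset.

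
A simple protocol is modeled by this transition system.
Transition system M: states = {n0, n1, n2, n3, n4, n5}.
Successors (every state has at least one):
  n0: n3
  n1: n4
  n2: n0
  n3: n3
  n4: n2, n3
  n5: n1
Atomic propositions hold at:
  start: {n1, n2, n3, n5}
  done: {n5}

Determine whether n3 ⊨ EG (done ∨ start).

Yes

Sat(done ∨ start) = {n1, n2, n3, n5}
EG (done ∨ start): greatest fixpoint, start Z0 = {n1, n2, n3, n5}, keep only states in Sat with some successor in Z. Z1 = {n3, n5}; Z2 = {n3}; fixed.
Sat(EG (done ∨ start)) = {n3}
n3 ∈ Sat(EG (done ∨ start)) = {n3}, so the formula holds at n3.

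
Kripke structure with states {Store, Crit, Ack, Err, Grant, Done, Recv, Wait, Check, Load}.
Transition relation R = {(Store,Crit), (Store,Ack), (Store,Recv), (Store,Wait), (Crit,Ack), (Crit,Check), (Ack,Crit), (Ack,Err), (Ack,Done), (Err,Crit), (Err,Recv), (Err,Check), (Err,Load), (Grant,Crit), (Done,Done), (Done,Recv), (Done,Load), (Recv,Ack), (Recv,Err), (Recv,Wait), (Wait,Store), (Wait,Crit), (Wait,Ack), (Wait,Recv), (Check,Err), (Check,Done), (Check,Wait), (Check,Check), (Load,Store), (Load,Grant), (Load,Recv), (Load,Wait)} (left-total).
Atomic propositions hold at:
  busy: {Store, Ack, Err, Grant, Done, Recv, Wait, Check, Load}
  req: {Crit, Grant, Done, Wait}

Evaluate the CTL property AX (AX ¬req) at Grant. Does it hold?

Yes

Sat(¬req) = {Store, Ack, Err, Recv, Check, Load}
Sat(AX ¬req) = {s : every successor in {Store, Ack, Err, Recv, Check, Load}} = {Crit}
Sat(AX (AX ¬req)) = {s : every successor in {Crit}} = {Grant}
Grant ∈ Sat(AX (AX ¬req)) = {Grant}, so the formula holds at Grant.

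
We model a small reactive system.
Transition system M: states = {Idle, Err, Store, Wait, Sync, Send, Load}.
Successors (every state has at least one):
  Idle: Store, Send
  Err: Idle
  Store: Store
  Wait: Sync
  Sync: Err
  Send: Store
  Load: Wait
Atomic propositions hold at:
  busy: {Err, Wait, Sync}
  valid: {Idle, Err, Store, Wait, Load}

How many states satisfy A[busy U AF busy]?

AF busy: least fixpoint, start Z0 = {Err, Wait, Sync}, add states with every successor in Z. Z1 = {Err, Wait, Sync, Load}; fixed.
Sat(AF busy) = {Err, Wait, Sync, Load}
A[busy U AF busy]: least fixpoint, start Z0 = Sat(AF busy) = {Err, Wait, Sync, Load}, add states in Sat(busy) with every successor in Z. Already a fixed point.
Sat(A[busy U AF busy]) = {Err, Wait, Sync, Load}
|Sat(A[busy U AF busy])| = |{Err, Wait, Sync, Load}| = 4.

4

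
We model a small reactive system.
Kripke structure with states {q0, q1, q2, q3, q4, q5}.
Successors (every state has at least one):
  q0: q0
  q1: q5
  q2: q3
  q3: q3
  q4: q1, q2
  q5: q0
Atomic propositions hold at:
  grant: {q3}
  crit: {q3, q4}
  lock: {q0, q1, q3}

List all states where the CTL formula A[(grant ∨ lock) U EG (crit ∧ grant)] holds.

Sat(grant ∨ lock) = {q0, q1, q3}
Sat(crit ∧ grant) = {q3}
EG (crit ∧ grant): greatest fixpoint, start Z0 = {q3}, keep only states in Sat with some successor in Z. Already a fixed point.
Sat(EG (crit ∧ grant)) = {q3}
A[(grant ∨ lock) U EG (crit ∧ grant)]: least fixpoint, start Z0 = Sat(EG (crit ∧ grant)) = {q3}, add states in Sat(grant ∨ lock) with every successor in Z. Already a fixed point.
Sat(A[(grant ∨ lock) U EG (crit ∧ grant)]) = {q3}

{q3}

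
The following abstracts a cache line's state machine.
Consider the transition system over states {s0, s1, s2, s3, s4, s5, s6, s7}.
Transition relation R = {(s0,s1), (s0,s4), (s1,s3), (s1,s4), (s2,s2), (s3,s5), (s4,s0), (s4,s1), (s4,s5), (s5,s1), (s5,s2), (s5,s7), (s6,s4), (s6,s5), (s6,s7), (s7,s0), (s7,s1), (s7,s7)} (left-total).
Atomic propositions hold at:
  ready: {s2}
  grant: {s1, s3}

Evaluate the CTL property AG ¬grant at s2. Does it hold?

Sat(¬grant) = {s0, s2, s4, s5, s6, s7}
AG ¬grant: greatest fixpoint, start Z0 = {s0, s2, s4, s5, s6, s7}, keep only states in Sat with every successor in Z. Z1 = {s2, s6}; Z2 = {s2}; fixed.
Sat(AG ¬grant) = {s2}
s2 ∈ Sat(AG ¬grant) = {s2}, so the formula holds at s2.

Yes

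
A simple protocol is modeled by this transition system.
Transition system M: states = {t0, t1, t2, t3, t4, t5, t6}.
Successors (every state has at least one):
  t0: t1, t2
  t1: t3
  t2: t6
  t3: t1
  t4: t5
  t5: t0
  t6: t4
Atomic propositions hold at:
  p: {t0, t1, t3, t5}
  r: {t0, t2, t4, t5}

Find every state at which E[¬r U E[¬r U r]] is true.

Sat(¬r) = {t1, t3, t6}
E[¬r U r]: least fixpoint, start Z0 = Sat(r) = {t0, t2, t4, t5}, add states in Sat(¬r) with some successor in Z. Z1 = {t0, t2, t4, t5, t6}; fixed.
Sat(E[¬r U r]) = {t0, t2, t4, t5, t6}
E[¬r U E[¬r U r]]: least fixpoint, start Z0 = Sat(E[¬r U r]) = {t0, t2, t4, t5, t6}, add states in Sat(¬r) with some successor in Z. Already a fixed point.
Sat(E[¬r U E[¬r U r]]) = {t0, t2, t4, t5, t6}

{t0, t2, t4, t5, t6}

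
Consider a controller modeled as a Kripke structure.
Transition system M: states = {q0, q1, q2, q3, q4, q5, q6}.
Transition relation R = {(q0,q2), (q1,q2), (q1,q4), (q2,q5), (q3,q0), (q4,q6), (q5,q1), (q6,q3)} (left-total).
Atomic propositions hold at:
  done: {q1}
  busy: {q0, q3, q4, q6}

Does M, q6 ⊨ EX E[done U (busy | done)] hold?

Yes

Sat(busy | done) = {q0, q1, q3, q4, q6}
E[done U (busy | done)]: least fixpoint, start Z0 = Sat((busy | done)) = {q0, q1, q3, q4, q6}, add states in Sat(done) with some successor in Z. Already a fixed point.
Sat(E[done U (busy | done)]) = {q0, q1, q3, q4, q6}
Sat(EX E[done U (busy | done)]) = {s : some successor in {q0, q1, q3, q4, q6}} = {q1, q3, q4, q5, q6}
q6 ∈ Sat(EX E[done U (busy | done)]) = {q1, q3, q4, q5, q6}, so the formula holds at q6.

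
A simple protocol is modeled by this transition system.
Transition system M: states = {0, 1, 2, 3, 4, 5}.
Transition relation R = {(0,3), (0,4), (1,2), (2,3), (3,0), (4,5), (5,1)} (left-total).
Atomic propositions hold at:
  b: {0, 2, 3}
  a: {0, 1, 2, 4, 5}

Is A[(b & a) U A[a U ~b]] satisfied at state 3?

Sat(b & a) = {0, 2}
Sat(~b) = {1, 4, 5}
A[a U ~b]: least fixpoint, start Z0 = Sat(~b) = {1, 4, 5}, add states in Sat(a) with every successor in Z. Already a fixed point.
Sat(A[a U ~b]) = {1, 4, 5}
A[(b & a) U A[a U ~b]]: least fixpoint, start Z0 = Sat(A[a U ~b]) = {1, 4, 5}, add states in Sat(b & a) with every successor in Z. Already a fixed point.
Sat(A[(b & a) U A[a U ~b]]) = {1, 4, 5}
3 ∉ Sat(A[(b & a) U A[a U ~b]]) = {1, 4, 5}, so the formula does not hold at 3.

No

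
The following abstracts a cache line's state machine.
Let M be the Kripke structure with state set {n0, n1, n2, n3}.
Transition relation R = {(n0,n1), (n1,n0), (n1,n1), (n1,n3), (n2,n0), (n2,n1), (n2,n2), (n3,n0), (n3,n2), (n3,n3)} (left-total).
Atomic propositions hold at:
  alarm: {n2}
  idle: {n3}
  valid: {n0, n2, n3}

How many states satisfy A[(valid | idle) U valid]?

3

Sat(valid | idle) = {n0, n2, n3}
A[(valid | idle) U valid]: least fixpoint, start Z0 = Sat(valid) = {n0, n2, n3}, add states in Sat(valid | idle) with every successor in Z. Already a fixed point.
Sat(A[(valid | idle) U valid]) = {n0, n2, n3}
|Sat(A[(valid | idle) U valid])| = |{n0, n2, n3}| = 3.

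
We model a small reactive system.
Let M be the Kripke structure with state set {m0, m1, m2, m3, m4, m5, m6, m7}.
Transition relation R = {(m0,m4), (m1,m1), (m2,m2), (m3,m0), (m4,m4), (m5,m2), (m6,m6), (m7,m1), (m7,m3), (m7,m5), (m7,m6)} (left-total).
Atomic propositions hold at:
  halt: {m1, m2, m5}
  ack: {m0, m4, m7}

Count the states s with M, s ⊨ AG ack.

2

AG ack: greatest fixpoint, start Z0 = {m0, m4, m7}, keep only states in Sat with every successor in Z. Z1 = {m0, m4}; fixed.
Sat(AG ack) = {m0, m4}
|Sat(AG ack)| = |{m0, m4}| = 2.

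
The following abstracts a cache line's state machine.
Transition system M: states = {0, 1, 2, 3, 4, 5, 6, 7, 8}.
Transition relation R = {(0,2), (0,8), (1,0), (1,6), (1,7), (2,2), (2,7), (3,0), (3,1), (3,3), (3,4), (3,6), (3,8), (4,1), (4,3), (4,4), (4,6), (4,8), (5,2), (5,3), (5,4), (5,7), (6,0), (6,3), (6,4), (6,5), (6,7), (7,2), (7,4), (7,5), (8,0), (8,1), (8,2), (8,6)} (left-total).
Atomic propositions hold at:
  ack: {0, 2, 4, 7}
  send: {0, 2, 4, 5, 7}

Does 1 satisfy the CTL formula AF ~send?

Sat(~send) = {1, 3, 6, 8}
AF ~send: least fixpoint, start Z0 = {1, 3, 6, 8}, add states with every successor in Z. Already a fixed point.
Sat(AF ~send) = {1, 3, 6, 8}
1 ∈ Sat(AF ~send) = {1, 3, 6, 8}, so the formula holds at 1.

Yes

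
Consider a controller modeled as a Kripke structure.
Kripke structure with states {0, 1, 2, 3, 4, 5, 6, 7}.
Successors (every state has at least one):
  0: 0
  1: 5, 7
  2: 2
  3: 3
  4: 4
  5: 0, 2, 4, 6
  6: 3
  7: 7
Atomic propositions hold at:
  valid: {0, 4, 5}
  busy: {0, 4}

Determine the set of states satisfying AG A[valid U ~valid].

{2, 3, 6, 7}

Sat(~valid) = {1, 2, 3, 6, 7}
A[valid U ~valid]: least fixpoint, start Z0 = Sat(~valid) = {1, 2, 3, 6, 7}, add states in Sat(valid) with every successor in Z. Already a fixed point.
Sat(A[valid U ~valid]) = {1, 2, 3, 6, 7}
AG A[valid U ~valid]: greatest fixpoint, start Z0 = {1, 2, 3, 6, 7}, keep only states in Sat with every successor in Z. Z1 = {2, 3, 6, 7}; fixed.
Sat(AG A[valid U ~valid]) = {2, 3, 6, 7}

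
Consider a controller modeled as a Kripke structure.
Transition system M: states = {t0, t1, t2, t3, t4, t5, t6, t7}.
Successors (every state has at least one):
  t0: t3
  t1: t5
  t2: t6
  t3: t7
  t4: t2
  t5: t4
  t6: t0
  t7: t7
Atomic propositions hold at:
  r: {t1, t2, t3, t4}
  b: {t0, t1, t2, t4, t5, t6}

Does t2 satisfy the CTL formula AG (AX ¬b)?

No

Sat(¬b) = {t3, t7}
Sat(AX ¬b) = {s : every successor in {t3, t7}} = {t0, t3, t7}
AG (AX ¬b): greatest fixpoint, start Z0 = {t0, t3, t7}, keep only states in Sat with every successor in Z. Already a fixed point.
Sat(AG (AX ¬b)) = {t0, t3, t7}
t2 ∉ Sat(AG (AX ¬b)) = {t0, t3, t7}, so the formula does not hold at t2.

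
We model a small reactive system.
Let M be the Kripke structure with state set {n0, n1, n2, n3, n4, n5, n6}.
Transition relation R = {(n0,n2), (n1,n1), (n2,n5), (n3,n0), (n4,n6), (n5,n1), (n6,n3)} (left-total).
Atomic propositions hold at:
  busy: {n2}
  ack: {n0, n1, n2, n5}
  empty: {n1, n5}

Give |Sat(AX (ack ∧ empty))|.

Sat(ack ∧ empty) = {n1, n5}
Sat(AX (ack ∧ empty)) = {s : every successor in {n1, n5}} = {n1, n2, n5}
|Sat(AX (ack ∧ empty))| = |{n1, n2, n5}| = 3.

3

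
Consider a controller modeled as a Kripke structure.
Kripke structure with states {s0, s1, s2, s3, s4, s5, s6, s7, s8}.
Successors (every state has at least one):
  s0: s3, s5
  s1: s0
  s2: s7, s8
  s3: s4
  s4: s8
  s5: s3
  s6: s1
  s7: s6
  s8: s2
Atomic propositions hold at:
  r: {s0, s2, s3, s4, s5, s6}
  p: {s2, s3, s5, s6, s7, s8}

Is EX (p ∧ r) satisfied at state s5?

Yes

Sat(p ∧ r) = {s2, s3, s5, s6}
Sat(EX (p ∧ r)) = {s : some successor in {s2, s3, s5, s6}} = {s0, s5, s7, s8}
s5 ∈ Sat(EX (p ∧ r)) = {s0, s5, s7, s8}, so the formula holds at s5.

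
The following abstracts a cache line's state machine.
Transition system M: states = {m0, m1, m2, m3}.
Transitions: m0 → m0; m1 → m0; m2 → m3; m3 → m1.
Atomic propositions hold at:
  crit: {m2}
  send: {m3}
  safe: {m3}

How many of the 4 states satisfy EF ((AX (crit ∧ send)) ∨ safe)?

Sat(crit ∧ send) = ∅
Sat(AX (crit ∧ send)) = {s : every successor in ∅} = ∅
Sat((AX (crit ∧ send)) ∨ safe) = {m3}
EF ((AX (crit ∧ send)) ∨ safe): least fixpoint, start Z0 = {m3}, add states with some successor in Z. Z1 = {m2, m3}; fixed.
Sat(EF ((AX (crit ∧ send)) ∨ safe)) = {m2, m3}
|Sat(EF ((AX (crit ∧ send)) ∨ safe))| = |{m2, m3}| = 2.

2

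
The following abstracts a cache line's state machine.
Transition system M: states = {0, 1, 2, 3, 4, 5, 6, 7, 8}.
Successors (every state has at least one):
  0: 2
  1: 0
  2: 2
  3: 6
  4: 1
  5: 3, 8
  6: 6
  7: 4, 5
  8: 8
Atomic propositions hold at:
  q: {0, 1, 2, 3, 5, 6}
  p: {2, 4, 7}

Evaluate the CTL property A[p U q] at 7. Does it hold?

Yes

A[p U q]: least fixpoint, start Z0 = Sat(q) = {0, 1, 2, 3, 5, 6}, add states in Sat(p) with every successor in Z. Z1 = {0, 1, 2, 3, 4, 5, 6}; Z2 = {0, 1, 2, 3, 4, 5, 6, 7}; fixed.
Sat(A[p U q]) = {0, 1, 2, 3, 4, 5, 6, 7}
7 ∈ Sat(A[p U q]) = {0, 1, 2, 3, 4, 5, 6, 7}, so the formula holds at 7.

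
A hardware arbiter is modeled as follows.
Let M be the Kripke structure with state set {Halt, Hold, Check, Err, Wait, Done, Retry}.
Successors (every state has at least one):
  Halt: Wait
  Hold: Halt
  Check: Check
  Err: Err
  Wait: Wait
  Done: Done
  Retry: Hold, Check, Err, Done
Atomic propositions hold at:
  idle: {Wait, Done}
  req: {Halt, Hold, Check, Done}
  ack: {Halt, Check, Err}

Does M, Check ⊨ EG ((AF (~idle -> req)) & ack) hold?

Sat(~idle) = {Halt, Hold, Check, Err, Retry}
Sat(~idle -> req) = {Halt, Hold, Check, Wait, Done}
AF (~idle -> req): least fixpoint, start Z0 = {Halt, Hold, Check, Wait, Done}, add states with every successor in Z. Already a fixed point.
Sat(AF (~idle -> req)) = {Halt, Hold, Check, Wait, Done}
Sat((AF (~idle -> req)) & ack) = {Halt, Check}
EG ((AF (~idle -> req)) & ack): greatest fixpoint, start Z0 = {Halt, Check}, keep only states in Sat with some successor in Z. Z1 = {Check}; fixed.
Sat(EG ((AF (~idle -> req)) & ack)) = {Check}
Check ∈ Sat(EG ((AF (~idle -> req)) & ack)) = {Check}, so the formula holds at Check.

Yes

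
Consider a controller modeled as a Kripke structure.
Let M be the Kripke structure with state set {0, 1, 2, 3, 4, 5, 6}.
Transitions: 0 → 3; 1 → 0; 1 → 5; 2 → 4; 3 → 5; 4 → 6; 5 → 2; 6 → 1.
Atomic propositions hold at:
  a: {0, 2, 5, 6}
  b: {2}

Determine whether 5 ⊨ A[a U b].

A[a U b]: least fixpoint, start Z0 = Sat(b) = {2}, add states in Sat(a) with every successor in Z. Z1 = {2, 5}; fixed.
Sat(A[a U b]) = {2, 5}
5 ∈ Sat(A[a U b]) = {2, 5}, so the formula holds at 5.

Yes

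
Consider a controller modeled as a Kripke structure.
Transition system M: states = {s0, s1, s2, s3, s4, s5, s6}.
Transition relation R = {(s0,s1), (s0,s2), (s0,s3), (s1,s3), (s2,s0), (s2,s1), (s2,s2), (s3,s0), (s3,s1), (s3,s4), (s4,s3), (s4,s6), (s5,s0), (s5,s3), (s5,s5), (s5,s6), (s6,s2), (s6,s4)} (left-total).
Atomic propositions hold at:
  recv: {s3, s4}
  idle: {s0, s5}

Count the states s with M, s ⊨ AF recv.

3

AF recv: least fixpoint, start Z0 = {s3, s4}, add states with every successor in Z. Z1 = {s1, s3, s4}; fixed.
Sat(AF recv) = {s1, s3, s4}
|Sat(AF recv)| = |{s1, s3, s4}| = 3.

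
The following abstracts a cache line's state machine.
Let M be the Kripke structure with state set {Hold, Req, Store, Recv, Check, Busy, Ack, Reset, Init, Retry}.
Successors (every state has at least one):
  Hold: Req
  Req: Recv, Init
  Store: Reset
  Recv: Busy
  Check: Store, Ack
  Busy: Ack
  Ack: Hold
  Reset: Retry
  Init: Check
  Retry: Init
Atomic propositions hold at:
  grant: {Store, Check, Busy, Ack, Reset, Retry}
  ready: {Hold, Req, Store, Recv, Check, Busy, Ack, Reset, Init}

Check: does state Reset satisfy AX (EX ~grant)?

Sat(~grant) = {Hold, Req, Recv, Init}
Sat(EX ~grant) = {s : some successor in {Hold, Req, Recv, Init}} = {Hold, Req, Ack, Retry}
Sat(AX (EX ~grant)) = {s : every successor in {Hold, Req, Ack, Retry}} = {Hold, Busy, Ack, Reset}
Reset ∈ Sat(AX (EX ~grant)) = {Hold, Busy, Ack, Reset}, so the formula holds at Reset.

Yes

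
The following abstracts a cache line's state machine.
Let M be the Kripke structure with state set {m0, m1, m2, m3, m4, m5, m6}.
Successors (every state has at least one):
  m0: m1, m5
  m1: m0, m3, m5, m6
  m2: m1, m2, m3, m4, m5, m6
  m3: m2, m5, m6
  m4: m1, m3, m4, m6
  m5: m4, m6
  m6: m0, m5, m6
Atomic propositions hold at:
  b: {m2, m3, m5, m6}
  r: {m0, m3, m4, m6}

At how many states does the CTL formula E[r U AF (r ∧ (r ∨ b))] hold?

6

Sat(r ∨ b) = {m0, m2, m3, m4, m5, m6}
Sat(r ∧ (r ∨ b)) = {m0, m3, m4, m6}
AF (r ∧ (r ∨ b)): least fixpoint, start Z0 = {m0, m3, m4, m6}, add states with every successor in Z. Z1 = {m0, m3, m4, m5, m6}; Z2 = {m0, m1, m3, m4, m5, m6}; fixed.
Sat(AF (r ∧ (r ∨ b))) = {m0, m1, m3, m4, m5, m6}
E[r U AF (r ∧ (r ∨ b))]: least fixpoint, start Z0 = Sat(AF (r ∧ (r ∨ b))) = {m0, m1, m3, m4, m5, m6}, add states in Sat(r) with some successor in Z. Already a fixed point.
Sat(E[r U AF (r ∧ (r ∨ b))]) = {m0, m1, m3, m4, m5, m6}
|Sat(E[r U AF (r ∧ (r ∨ b))])| = |{m0, m1, m3, m4, m5, m6}| = 6.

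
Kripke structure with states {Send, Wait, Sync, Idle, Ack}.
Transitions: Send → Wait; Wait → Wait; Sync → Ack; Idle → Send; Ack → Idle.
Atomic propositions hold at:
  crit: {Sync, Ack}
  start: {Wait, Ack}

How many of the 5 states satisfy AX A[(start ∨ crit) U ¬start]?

3

Sat(start ∨ crit) = {Wait, Sync, Ack}
Sat(¬start) = {Send, Sync, Idle}
A[(start ∨ crit) U ¬start]: least fixpoint, start Z0 = Sat(¬start) = {Send, Sync, Idle}, add states in Sat(start ∨ crit) with every successor in Z. Z1 = {Send, Sync, Idle, Ack}; fixed.
Sat(A[(start ∨ crit) U ¬start]) = {Send, Sync, Idle, Ack}
Sat(AX A[(start ∨ crit) U ¬start]) = {s : every successor in {Send, Sync, Idle, Ack}} = {Sync, Idle, Ack}
|Sat(AX A[(start ∨ crit) U ¬start])| = |{Sync, Idle, Ack}| = 3.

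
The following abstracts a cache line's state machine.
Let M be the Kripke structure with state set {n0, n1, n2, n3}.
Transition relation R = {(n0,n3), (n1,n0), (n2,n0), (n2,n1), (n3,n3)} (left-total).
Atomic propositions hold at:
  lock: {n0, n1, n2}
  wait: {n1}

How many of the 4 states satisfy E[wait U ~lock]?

1

Sat(~lock) = {n3}
E[wait U ~lock]: least fixpoint, start Z0 = Sat(~lock) = {n3}, add states in Sat(wait) with some successor in Z. Already a fixed point.
Sat(E[wait U ~lock]) = {n3}
|Sat(E[wait U ~lock])| = |{n3}| = 1.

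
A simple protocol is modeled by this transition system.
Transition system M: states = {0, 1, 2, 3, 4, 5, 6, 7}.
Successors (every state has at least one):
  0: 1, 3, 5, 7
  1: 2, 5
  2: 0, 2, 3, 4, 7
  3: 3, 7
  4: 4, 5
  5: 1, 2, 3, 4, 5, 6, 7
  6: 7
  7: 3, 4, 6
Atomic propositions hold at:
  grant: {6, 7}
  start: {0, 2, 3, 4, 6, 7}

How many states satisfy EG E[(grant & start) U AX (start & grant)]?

Sat(grant & start) = {6, 7}
Sat(start & grant) = {6, 7}
Sat(AX (start & grant)) = {s : every successor in {6, 7}} = {6}
E[(grant & start) U AX (start & grant)]: least fixpoint, start Z0 = Sat(AX (start & grant)) = {6}, add states in Sat(grant & start) with some successor in Z. Z1 = {6, 7}; fixed.
Sat(E[(grant & start) U AX (start & grant)]) = {6, 7}
EG E[(grant & start) U AX (start & grant)]: greatest fixpoint, start Z0 = {6, 7}, keep only states in Sat with some successor in Z. Already a fixed point.
Sat(EG E[(grant & start) U AX (start & grant)]) = {6, 7}
|Sat(EG E[(grant & start) U AX (start & grant)])| = |{6, 7}| = 2.

2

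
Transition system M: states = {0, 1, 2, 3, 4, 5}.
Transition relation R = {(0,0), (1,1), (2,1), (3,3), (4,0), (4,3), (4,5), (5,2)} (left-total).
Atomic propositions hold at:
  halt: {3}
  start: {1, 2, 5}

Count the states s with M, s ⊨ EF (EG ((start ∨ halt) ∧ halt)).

Sat(start ∨ halt) = {1, 2, 3, 5}
Sat((start ∨ halt) ∧ halt) = {3}
EG ((start ∨ halt) ∧ halt): greatest fixpoint, start Z0 = {3}, keep only states in Sat with some successor in Z. Already a fixed point.
Sat(EG ((start ∨ halt) ∧ halt)) = {3}
EF (EG ((start ∨ halt) ∧ halt)): least fixpoint, start Z0 = {3}, add states with some successor in Z. Z1 = {3, 4}; fixed.
Sat(EF (EG ((start ∨ halt) ∧ halt))) = {3, 4}
|Sat(EF (EG ((start ∨ halt) ∧ halt)))| = |{3, 4}| = 2.

2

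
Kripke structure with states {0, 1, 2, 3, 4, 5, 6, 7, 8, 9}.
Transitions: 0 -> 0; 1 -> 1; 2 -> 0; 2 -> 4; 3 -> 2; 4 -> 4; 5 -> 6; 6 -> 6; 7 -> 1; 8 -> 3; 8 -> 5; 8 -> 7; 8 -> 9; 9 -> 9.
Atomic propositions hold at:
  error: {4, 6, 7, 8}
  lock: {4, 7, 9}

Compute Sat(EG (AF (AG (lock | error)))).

{4, 5, 6, 9}

Sat(lock | error) = {4, 6, 7, 8, 9}
AG (lock | error): greatest fixpoint, start Z0 = {4, 6, 7, 8, 9}, keep only states in Sat with every successor in Z. Z1 = {4, 6, 9}; fixed.
Sat(AG (lock | error)) = {4, 6, 9}
AF (AG (lock | error)): least fixpoint, start Z0 = {4, 6, 9}, add states with every successor in Z. Z1 = {4, 5, 6, 9}; fixed.
Sat(AF (AG (lock | error))) = {4, 5, 6, 9}
EG (AF (AG (lock | error))): greatest fixpoint, start Z0 = {4, 5, 6, 9}, keep only states in Sat with some successor in Z. Already a fixed point.
Sat(EG (AF (AG (lock | error)))) = {4, 5, 6, 9}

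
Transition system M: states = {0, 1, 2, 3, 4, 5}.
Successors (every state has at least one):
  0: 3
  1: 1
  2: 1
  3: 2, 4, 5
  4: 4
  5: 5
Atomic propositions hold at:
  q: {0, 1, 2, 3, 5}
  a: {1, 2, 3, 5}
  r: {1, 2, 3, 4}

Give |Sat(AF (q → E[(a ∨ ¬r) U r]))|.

5

Sat(¬r) = {0, 5}
Sat(a ∨ ¬r) = {0, 1, 2, 3, 5}
E[(a ∨ ¬r) U r]: least fixpoint, start Z0 = Sat(r) = {1, 2, 3, 4}, add states in Sat(a ∨ ¬r) with some successor in Z. Z1 = {0, 1, 2, 3, 4}; fixed.
Sat(E[(a ∨ ¬r) U r]) = {0, 1, 2, 3, 4}
Sat(q → E[(a ∨ ¬r) U r]) = {0, 1, 2, 3, 4}
AF (q → E[(a ∨ ¬r) U r]): least fixpoint, start Z0 = {0, 1, 2, 3, 4}, add states with every successor in Z. Already a fixed point.
Sat(AF (q → E[(a ∨ ¬r) U r])) = {0, 1, 2, 3, 4}
|Sat(AF (q → E[(a ∨ ¬r) U r]))| = |{0, 1, 2, 3, 4}| = 5.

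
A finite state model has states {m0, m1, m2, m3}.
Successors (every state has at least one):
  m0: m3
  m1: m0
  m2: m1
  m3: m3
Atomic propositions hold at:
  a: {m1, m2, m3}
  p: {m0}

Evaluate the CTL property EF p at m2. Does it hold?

Yes

EF p: least fixpoint, start Z0 = {m0}, add states with some successor in Z. Z1 = {m0, m1}; Z2 = {m0, m1, m2}; fixed.
Sat(EF p) = {m0, m1, m2}
m2 ∈ Sat(EF p) = {m0, m1, m2}, so the formula holds at m2.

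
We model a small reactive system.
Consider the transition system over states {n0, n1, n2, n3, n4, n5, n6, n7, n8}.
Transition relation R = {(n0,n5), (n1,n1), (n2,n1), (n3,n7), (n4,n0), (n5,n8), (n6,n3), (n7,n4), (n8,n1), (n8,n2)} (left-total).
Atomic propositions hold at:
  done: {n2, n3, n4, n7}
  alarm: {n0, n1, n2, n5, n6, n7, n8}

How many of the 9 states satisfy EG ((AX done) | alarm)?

5

Sat(AX done) = {s : every successor in {n2, n3, n4, n7}} = {n3, n6, n7}
Sat((AX done) | alarm) = {n0, n1, n2, n3, n5, n6, n7, n8}
EG ((AX done) | alarm): greatest fixpoint, start Z0 = {n0, n1, n2, n3, n5, n6, n7, n8}, keep only states in Sat with some successor in Z. Z1 = {n0, n1, n2, n3, n5, n6, n8}; Z2 = {n0, n1, n2, n5, n6, n8}; Z3 = {n0, n1, n2, n5, n8}; fixed.
Sat(EG ((AX done) | alarm)) = {n0, n1, n2, n5, n8}
|Sat(EG ((AX done) | alarm))| = |{n0, n1, n2, n5, n8}| = 5.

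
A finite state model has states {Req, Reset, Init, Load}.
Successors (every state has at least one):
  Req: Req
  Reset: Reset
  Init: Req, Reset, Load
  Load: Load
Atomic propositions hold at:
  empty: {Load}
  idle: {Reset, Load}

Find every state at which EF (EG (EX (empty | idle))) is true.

Sat(empty | idle) = {Reset, Load}
Sat(EX (empty | idle)) = {s : some successor in {Reset, Load}} = {Reset, Init, Load}
EG (EX (empty | idle)): greatest fixpoint, start Z0 = {Reset, Init, Load}, keep only states in Sat with some successor in Z. Already a fixed point.
Sat(EG (EX (empty | idle))) = {Reset, Init, Load}
EF (EG (EX (empty | idle))): least fixpoint, start Z0 = {Reset, Init, Load}, add states with some successor in Z. Already a fixed point.
Sat(EF (EG (EX (empty | idle)))) = {Reset, Init, Load}

{Reset, Init, Load}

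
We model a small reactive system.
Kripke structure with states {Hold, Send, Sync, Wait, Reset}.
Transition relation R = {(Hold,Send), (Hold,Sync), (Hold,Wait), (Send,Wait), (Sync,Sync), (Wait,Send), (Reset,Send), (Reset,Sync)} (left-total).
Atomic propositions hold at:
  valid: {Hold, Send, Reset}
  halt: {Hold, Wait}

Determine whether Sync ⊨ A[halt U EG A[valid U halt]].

No

A[valid U halt]: least fixpoint, start Z0 = Sat(halt) = {Hold, Wait}, add states in Sat(valid) with every successor in Z. Z1 = {Hold, Send, Wait}; fixed.
Sat(A[valid U halt]) = {Hold, Send, Wait}
EG A[valid U halt]: greatest fixpoint, start Z0 = {Hold, Send, Wait}, keep only states in Sat with some successor in Z. Already a fixed point.
Sat(EG A[valid U halt]) = {Hold, Send, Wait}
A[halt U EG A[valid U halt]]: least fixpoint, start Z0 = Sat(EG A[valid U halt]) = {Hold, Send, Wait}, add states in Sat(halt) with every successor in Z. Already a fixed point.
Sat(A[halt U EG A[valid U halt]]) = {Hold, Send, Wait}
Sync ∉ Sat(A[halt U EG A[valid U halt]]) = {Hold, Send, Wait}, so the formula does not hold at Sync.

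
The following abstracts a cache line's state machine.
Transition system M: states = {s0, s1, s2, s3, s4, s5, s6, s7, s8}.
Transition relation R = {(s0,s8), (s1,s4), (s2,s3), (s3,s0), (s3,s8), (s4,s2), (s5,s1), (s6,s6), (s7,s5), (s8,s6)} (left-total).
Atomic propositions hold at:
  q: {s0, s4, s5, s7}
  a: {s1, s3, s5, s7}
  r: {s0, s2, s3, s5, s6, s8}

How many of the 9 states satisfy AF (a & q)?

Sat(a & q) = {s5, s7}
AF (a & q): least fixpoint, start Z0 = {s5, s7}, add states with every successor in Z. Already a fixed point.
Sat(AF (a & q)) = {s5, s7}
|Sat(AF (a & q))| = |{s5, s7}| = 2.

2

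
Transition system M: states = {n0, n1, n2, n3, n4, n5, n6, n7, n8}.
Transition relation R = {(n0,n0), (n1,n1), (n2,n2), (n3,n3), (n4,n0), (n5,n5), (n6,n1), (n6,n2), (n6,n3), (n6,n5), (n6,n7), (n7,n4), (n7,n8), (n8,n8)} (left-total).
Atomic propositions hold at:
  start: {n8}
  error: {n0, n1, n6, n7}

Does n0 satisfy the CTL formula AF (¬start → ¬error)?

Sat(¬start) = {n0, n1, n2, n3, n4, n5, n6, n7}
Sat(¬error) = {n2, n3, n4, n5, n8}
Sat(¬start → ¬error) = {n2, n3, n4, n5, n8}
AF (¬start → ¬error): least fixpoint, start Z0 = {n2, n3, n4, n5, n8}, add states with every successor in Z. Z1 = {n2, n3, n4, n5, n7, n8}; fixed.
Sat(AF (¬start → ¬error)) = {n2, n3, n4, n5, n7, n8}
n0 ∉ Sat(AF (¬start → ¬error)) = {n2, n3, n4, n5, n7, n8}, so the formula does not hold at n0.

No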